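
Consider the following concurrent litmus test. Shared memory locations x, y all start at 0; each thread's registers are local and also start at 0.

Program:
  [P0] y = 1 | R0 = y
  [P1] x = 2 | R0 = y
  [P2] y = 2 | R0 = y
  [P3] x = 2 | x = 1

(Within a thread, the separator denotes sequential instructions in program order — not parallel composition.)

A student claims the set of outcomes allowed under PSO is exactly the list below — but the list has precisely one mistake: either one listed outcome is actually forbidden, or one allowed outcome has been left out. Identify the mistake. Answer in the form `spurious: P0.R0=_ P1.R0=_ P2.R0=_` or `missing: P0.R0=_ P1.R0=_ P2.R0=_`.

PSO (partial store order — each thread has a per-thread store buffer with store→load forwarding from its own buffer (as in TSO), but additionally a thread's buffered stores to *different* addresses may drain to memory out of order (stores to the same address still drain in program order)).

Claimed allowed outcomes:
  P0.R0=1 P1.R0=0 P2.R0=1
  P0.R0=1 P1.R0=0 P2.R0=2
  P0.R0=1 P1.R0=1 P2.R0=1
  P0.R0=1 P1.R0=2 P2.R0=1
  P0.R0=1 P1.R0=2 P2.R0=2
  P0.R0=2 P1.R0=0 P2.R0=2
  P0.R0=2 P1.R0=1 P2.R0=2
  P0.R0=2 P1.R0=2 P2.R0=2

missing: P0.R0=1 P1.R0=1 P2.R0=2

outcome vector order: (P0.R0,P1.R0,P2.R0)
PSO (9): 101, 102, 111, 112, 121, 122, 202, 212, 222
PSO∖claimed = {112}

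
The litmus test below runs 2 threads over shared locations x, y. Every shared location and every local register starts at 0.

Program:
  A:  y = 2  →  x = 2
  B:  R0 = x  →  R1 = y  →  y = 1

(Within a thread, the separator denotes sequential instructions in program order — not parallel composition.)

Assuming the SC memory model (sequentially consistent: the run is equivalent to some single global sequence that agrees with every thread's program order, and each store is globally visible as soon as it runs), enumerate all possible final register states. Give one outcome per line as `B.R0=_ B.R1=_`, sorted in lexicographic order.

outcome vector order: (B.R0,B.R1)
|SC outcomes| = 3

B.R0=0 B.R1=0
B.R0=0 B.R1=2
B.R0=2 B.R1=2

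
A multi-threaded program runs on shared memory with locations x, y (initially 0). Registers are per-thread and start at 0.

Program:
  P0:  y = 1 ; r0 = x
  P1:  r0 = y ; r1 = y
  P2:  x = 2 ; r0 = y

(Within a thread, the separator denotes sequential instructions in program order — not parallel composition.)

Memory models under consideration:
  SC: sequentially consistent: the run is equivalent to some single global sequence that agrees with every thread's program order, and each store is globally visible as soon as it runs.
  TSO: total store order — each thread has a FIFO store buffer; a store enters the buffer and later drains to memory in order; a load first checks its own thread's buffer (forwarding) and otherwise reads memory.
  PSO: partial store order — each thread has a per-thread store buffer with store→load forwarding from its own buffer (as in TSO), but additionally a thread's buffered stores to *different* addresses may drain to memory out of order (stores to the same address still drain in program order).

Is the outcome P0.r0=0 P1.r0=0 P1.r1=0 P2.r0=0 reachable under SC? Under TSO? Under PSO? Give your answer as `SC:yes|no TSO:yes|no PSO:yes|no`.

outcome vector order: (P0.r0,P1.r0,P1.r1,P2.r0)
SC: 9 outcomes — {0001; 0011; 0111; 2000; 2001; 2010; 2011; 2110; 2111}
TSO: 12 outcomes — {0000; 0001; 0010; 0011; 0110; 0111; 2000; 2001; 2010; 2011; 2110; 2111}
PSO: 12 outcomes — {0000; 0001; 0010; 0011; 0110; 0111; 2000; 2001; 2010; 2011; 2110; 2111}
target 0000 ∈ {TSO,PSO}

SC:no TSO:yes PSO:yes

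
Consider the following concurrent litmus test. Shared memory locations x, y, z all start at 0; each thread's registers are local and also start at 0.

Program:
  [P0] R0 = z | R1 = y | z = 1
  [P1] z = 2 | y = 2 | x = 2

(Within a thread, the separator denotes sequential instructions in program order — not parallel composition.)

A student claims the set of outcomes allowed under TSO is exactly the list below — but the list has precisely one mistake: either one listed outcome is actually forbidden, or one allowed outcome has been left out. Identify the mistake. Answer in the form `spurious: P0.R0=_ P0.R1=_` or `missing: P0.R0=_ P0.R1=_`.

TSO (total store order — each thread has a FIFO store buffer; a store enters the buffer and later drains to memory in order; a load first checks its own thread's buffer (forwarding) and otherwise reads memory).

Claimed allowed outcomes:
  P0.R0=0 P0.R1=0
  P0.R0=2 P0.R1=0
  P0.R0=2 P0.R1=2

outcome vector order: (P0.R0,P0.R1)
TSO: 4 outcomes — {00; 02; 20; 22}
TSO∖claimed = {02}

missing: P0.R0=0 P0.R1=2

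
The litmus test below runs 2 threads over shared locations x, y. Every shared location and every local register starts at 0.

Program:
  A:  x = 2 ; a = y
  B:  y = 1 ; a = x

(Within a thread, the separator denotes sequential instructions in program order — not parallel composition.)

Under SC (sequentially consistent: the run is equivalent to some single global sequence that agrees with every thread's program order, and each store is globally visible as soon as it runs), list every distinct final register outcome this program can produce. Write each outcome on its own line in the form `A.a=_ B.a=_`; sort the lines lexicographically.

outcome vector order: (A.a,B.a)
|SC outcomes| = 3

A.a=0 B.a=2
A.a=1 B.a=0
A.a=1 B.a=2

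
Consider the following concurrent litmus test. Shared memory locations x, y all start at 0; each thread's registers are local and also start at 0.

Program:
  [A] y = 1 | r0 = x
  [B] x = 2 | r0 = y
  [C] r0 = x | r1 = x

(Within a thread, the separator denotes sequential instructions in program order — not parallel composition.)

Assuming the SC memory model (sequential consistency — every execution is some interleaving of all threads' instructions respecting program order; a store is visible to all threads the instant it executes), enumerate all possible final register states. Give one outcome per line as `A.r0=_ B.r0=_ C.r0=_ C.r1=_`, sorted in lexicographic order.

A.r0=0 B.r0=1 C.r0=0 C.r1=0
A.r0=0 B.r0=1 C.r0=0 C.r1=2
A.r0=0 B.r0=1 C.r0=2 C.r1=2
A.r0=2 B.r0=0 C.r0=0 C.r1=0
A.r0=2 B.r0=0 C.r0=0 C.r1=2
A.r0=2 B.r0=0 C.r0=2 C.r1=2
A.r0=2 B.r0=1 C.r0=0 C.r1=0
A.r0=2 B.r0=1 C.r0=0 C.r1=2
A.r0=2 B.r0=1 C.r0=2 C.r1=2

outcome vector order: (A.r0,B.r0,C.r0,C.r1)
|SC outcomes| = 9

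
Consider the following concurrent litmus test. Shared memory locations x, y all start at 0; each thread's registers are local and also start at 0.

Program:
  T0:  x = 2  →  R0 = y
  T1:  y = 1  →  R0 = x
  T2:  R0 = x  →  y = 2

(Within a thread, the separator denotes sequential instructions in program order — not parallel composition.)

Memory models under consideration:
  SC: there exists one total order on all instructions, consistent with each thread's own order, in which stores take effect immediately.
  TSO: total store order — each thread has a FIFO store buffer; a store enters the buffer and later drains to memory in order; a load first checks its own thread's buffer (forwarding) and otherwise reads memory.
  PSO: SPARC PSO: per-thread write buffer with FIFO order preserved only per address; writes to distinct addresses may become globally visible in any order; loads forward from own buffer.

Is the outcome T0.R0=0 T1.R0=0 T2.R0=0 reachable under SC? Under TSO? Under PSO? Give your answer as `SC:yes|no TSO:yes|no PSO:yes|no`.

SC:no TSO:yes PSO:yes

outcome vector order: (T0.R0,T1.R0,T2.R0)
under SC → (0,2,0); (0,2,2); (1,0,0); (1,0,2); (1,2,0); (1,2,2); (2,0,0); (2,0,2); (2,2,0); (2,2,2)
under TSO → (0,0,0); (0,0,2); (0,2,0); (0,2,2); (1,0,0); (1,0,2); (1,2,0); (1,2,2); (2,0,0); (2,0,2); (2,2,0); (2,2,2)
under PSO → (0,0,0); (0,0,2); (0,2,0); (0,2,2); (1,0,0); (1,0,2); (1,2,0); (1,2,2); (2,0,0); (2,0,2); (2,2,0); (2,2,2)
target (0,0,0) ∈ {TSO,PSO}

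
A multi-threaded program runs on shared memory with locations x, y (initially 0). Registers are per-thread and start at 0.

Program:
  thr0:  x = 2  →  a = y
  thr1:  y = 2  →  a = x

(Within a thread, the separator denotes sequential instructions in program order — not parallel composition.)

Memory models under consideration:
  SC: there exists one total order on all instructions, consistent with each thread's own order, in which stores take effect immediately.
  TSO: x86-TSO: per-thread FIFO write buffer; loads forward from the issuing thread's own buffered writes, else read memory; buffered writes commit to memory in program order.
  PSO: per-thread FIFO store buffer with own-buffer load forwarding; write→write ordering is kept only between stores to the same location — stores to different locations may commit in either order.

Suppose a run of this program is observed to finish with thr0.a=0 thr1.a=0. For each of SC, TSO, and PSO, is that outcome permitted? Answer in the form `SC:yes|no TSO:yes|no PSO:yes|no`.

outcome vector order: (thr0.a,thr1.a)
SC (3): (0,2), (2,0), (2,2)
TSO (4): (0,0), (0,2), (2,0), (2,2)
PSO (4): (0,0), (0,2), (2,0), (2,2)
target (0,0) ∈ {TSO,PSO}

SC:no TSO:yes PSO:yes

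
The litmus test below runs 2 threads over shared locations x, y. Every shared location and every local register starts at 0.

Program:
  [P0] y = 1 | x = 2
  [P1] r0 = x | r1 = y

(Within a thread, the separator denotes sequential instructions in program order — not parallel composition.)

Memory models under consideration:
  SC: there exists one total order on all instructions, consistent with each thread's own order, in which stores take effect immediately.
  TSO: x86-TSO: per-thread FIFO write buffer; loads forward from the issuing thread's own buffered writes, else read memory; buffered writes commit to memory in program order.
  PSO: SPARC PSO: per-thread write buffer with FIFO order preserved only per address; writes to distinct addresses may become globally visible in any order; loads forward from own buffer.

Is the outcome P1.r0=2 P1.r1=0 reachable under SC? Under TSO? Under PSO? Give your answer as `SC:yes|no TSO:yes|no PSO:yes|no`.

SC:no TSO:no PSO:yes

outcome vector order: (P1.r0,P1.r1)
under SC → 00; 01; 21
under TSO → 00; 01; 21
under PSO → 00; 01; 20; 21
target 20 ∈ {PSO}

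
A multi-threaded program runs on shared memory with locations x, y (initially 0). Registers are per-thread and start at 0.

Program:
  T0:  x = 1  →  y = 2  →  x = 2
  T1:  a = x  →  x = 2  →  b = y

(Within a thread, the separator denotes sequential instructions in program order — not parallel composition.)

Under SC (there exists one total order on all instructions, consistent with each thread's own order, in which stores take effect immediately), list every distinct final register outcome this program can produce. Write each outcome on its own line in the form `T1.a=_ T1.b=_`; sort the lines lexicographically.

T1.a=0 T1.b=0
T1.a=0 T1.b=2
T1.a=1 T1.b=0
T1.a=1 T1.b=2
T1.a=2 T1.b=2

outcome vector order: (T1.a,T1.b)
|SC outcomes| = 5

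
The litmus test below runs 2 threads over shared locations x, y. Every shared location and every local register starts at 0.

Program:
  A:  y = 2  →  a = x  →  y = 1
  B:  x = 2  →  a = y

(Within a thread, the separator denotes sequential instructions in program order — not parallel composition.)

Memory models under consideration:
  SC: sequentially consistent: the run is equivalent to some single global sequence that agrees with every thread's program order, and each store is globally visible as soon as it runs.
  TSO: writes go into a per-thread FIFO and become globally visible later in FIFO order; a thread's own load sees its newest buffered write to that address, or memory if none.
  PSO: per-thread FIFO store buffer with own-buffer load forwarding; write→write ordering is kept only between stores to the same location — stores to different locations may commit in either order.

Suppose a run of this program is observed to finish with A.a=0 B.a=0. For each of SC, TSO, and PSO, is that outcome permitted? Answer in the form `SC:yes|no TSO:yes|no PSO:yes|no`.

outcome vector order: (A.a,B.a)
[SC] allowed = {(0,1), (0,2), (2,0), (2,1), (2,2)}
[TSO] allowed = {(0,0), (0,1), (0,2), (2,0), (2,1), (2,2)}
[PSO] allowed = {(0,0), (0,1), (0,2), (2,0), (2,1), (2,2)}
target (0,0) ∈ {TSO,PSO}

SC:no TSO:yes PSO:yes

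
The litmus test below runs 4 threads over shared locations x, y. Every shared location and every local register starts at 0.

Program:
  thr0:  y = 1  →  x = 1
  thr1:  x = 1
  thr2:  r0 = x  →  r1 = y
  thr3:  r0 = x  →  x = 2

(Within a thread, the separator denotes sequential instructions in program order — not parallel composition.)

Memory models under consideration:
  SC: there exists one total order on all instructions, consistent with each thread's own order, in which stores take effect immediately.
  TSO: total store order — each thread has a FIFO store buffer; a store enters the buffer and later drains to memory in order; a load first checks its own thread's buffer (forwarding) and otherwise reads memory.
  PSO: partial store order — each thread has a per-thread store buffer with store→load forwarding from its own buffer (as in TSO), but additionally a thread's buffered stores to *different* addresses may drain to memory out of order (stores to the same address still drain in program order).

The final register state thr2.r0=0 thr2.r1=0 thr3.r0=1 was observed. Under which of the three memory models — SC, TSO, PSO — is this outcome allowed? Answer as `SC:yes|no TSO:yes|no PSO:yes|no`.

outcome vector order: (thr2.r0,thr2.r1,thr3.r0)
under SC → 000, 001, 010, 011, 100, 101, 110, 111, 200, 201, 210, 211
under TSO → 000, 001, 010, 011, 100, 101, 110, 111, 200, 201, 210, 211
under PSO → 000, 001, 010, 011, 100, 101, 110, 111, 200, 201, 210, 211
target 001 ∈ {SC,TSO,PSO}

SC:yes TSO:yes PSO:yes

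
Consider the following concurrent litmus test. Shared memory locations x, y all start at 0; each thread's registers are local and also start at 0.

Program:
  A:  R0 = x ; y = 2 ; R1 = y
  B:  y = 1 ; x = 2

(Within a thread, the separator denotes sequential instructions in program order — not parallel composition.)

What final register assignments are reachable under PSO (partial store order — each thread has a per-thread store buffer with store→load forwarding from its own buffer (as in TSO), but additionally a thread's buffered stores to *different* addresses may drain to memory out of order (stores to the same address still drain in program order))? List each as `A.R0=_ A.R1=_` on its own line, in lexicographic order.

outcome vector order: (A.R0,A.R1)
|PSO outcomes| = 4

A.R0=0 A.R1=1
A.R0=0 A.R1=2
A.R0=2 A.R1=1
A.R0=2 A.R1=2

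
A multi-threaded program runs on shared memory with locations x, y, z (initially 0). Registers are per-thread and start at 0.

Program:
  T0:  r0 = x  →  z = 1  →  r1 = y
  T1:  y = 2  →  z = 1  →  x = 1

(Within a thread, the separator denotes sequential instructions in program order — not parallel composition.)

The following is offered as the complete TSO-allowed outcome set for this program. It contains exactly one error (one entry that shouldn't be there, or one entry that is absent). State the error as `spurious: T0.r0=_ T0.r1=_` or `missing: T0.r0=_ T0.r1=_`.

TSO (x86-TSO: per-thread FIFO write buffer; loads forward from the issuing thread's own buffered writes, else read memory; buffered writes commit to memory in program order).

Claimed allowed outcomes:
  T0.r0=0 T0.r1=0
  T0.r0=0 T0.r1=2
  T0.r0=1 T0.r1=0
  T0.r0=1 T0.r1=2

outcome vector order: (T0.r0,T0.r1)
under TSO → <0 0>, <0 2>, <1 2>
claimed∖TSO = {<1 0>}

spurious: T0.r0=1 T0.r1=0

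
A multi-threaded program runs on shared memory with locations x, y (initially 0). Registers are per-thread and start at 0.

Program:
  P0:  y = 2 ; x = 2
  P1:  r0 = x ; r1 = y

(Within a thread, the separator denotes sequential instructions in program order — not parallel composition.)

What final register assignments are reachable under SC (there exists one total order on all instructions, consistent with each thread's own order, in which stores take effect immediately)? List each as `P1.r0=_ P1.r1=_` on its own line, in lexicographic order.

P1.r0=0 P1.r1=0
P1.r0=0 P1.r1=2
P1.r0=2 P1.r1=2

outcome vector order: (P1.r0,P1.r1)
|SC outcomes| = 3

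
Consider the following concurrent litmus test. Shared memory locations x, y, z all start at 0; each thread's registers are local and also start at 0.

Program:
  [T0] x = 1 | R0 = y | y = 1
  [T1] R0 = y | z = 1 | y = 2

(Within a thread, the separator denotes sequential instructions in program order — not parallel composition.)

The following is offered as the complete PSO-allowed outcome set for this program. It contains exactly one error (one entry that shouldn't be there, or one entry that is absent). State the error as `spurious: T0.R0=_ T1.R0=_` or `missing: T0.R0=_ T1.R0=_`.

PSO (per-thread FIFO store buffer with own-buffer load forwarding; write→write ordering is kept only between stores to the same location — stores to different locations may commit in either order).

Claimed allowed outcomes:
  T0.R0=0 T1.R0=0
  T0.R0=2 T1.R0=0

missing: T0.R0=0 T1.R0=1

outcome vector order: (T0.R0,T1.R0)
PSO (3): 00, 01, 20
PSO∖claimed = {01}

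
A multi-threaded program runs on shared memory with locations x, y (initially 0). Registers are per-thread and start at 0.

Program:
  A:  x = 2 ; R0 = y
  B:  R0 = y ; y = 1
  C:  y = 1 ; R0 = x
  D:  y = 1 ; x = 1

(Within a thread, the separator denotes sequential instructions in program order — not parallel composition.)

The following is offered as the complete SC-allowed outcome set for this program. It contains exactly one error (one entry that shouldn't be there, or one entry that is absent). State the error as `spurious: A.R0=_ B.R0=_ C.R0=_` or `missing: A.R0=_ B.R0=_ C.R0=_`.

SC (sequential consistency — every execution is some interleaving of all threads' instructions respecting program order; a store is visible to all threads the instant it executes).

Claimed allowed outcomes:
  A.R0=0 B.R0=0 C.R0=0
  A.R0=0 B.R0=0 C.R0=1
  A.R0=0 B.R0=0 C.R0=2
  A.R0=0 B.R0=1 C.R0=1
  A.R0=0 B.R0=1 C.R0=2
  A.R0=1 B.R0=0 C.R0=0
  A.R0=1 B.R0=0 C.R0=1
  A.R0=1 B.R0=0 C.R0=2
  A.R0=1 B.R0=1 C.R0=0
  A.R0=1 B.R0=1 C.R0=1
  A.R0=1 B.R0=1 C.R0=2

outcome vector order: (A.R0,B.R0,C.R0)
SC: 10 outcomes — {<0 0 1>, <0 0 2>, <0 1 1>, <0 1 2>, <1 0 0>, <1 0 1>, <1 0 2>, <1 1 0>, <1 1 1>, <1 1 2>}
claimed∖SC = {<0 0 0>}

spurious: A.R0=0 B.R0=0 C.R0=0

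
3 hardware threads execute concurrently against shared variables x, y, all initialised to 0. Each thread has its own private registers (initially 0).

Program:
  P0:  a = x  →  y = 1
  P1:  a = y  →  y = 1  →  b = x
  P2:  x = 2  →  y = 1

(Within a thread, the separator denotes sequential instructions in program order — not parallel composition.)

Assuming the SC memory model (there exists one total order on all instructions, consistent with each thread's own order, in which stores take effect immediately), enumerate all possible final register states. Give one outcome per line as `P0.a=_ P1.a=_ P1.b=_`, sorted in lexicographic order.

outcome vector order: (P0.a,P1.a,P1.b)
|SC outcomes| = 7

P0.a=0 P1.a=0 P1.b=0
P0.a=0 P1.a=0 P1.b=2
P0.a=0 P1.a=1 P1.b=0
P0.a=0 P1.a=1 P1.b=2
P0.a=2 P1.a=0 P1.b=0
P0.a=2 P1.a=0 P1.b=2
P0.a=2 P1.a=1 P1.b=2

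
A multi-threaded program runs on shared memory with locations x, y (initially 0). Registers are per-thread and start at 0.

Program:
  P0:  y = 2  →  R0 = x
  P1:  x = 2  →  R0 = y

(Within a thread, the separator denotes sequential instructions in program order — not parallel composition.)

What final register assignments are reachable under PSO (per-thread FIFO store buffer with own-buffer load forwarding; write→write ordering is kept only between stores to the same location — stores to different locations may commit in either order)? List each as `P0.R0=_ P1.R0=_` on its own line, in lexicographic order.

P0.R0=0 P1.R0=0
P0.R0=0 P1.R0=2
P0.R0=2 P1.R0=0
P0.R0=2 P1.R0=2

outcome vector order: (P0.R0,P1.R0)
|PSO outcomes| = 4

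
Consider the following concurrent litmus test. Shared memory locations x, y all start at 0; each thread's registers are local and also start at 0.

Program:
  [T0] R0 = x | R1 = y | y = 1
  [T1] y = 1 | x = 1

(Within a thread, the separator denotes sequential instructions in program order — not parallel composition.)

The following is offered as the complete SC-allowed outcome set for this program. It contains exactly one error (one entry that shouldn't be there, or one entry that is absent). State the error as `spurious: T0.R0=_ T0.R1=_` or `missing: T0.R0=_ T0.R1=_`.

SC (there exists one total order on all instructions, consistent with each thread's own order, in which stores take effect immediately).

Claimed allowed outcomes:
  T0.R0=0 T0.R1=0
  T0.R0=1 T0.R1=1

missing: T0.R0=0 T0.R1=1

outcome vector order: (T0.R0,T0.R1)
SC: 3 outcomes — {00, 01, 11}
SC∖claimed = {01}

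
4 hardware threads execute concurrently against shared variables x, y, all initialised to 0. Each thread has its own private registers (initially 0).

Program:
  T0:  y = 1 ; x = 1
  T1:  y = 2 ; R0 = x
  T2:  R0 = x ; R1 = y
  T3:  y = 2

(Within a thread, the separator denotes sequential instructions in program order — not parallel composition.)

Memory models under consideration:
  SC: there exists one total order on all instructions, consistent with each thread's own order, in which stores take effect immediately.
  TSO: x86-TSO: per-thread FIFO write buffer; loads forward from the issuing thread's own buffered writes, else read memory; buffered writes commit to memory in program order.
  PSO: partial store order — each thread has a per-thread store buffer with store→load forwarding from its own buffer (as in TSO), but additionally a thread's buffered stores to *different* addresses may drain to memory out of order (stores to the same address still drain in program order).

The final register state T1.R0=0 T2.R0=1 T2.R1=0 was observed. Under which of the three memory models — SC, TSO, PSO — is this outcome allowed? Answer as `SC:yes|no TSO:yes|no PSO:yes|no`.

outcome vector order: (T1.R0,T2.R0,T2.R1)
SC: 10 outcomes — {000; 001; 002; 011; 012; 100; 101; 102; 111; 112}
TSO: 10 outcomes — {000; 001; 002; 011; 012; 100; 101; 102; 111; 112}
PSO: 12 outcomes — {000; 001; 002; 010; 011; 012; 100; 101; 102; 110; 111; 112}
target 010 ∈ {PSO}

SC:no TSO:no PSO:yes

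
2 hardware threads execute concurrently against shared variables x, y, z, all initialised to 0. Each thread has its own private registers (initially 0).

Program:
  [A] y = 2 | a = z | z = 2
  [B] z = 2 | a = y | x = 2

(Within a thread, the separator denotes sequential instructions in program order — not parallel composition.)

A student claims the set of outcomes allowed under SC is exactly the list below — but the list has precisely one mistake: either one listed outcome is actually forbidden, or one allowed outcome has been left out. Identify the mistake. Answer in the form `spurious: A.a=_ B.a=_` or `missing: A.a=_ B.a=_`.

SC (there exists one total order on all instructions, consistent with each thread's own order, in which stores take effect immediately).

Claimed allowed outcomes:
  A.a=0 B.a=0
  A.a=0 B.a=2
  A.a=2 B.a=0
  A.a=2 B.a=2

outcome vector order: (A.a,B.a)
SC: 3 outcomes — {02, 20, 22}
claimed∖SC = {00}

spurious: A.a=0 B.a=0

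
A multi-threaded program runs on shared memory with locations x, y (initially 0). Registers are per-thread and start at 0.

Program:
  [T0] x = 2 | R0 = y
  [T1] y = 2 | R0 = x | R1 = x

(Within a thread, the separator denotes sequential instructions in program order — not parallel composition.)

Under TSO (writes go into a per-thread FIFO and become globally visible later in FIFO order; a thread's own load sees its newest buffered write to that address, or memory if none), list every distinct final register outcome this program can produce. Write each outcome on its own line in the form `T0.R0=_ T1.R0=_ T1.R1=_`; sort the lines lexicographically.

T0.R0=0 T1.R0=0 T1.R1=0
T0.R0=0 T1.R0=0 T1.R1=2
T0.R0=0 T1.R0=2 T1.R1=2
T0.R0=2 T1.R0=0 T1.R1=0
T0.R0=2 T1.R0=0 T1.R1=2
T0.R0=2 T1.R0=2 T1.R1=2

outcome vector order: (T0.R0,T1.R0,T1.R1)
|TSO outcomes| = 6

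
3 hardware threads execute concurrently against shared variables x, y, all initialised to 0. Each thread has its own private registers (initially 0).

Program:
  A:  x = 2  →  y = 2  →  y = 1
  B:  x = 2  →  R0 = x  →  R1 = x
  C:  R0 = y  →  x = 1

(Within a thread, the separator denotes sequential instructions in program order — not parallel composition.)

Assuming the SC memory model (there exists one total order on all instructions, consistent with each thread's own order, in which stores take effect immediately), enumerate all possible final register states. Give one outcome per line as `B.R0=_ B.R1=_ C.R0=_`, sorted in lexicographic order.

B.R0=1 B.R1=1 C.R0=0
B.R0=1 B.R1=1 C.R0=1
B.R0=1 B.R1=1 C.R0=2
B.R0=1 B.R1=2 C.R0=0
B.R0=2 B.R1=1 C.R0=0
B.R0=2 B.R1=1 C.R0=1
B.R0=2 B.R1=1 C.R0=2
B.R0=2 B.R1=2 C.R0=0
B.R0=2 B.R1=2 C.R0=1
B.R0=2 B.R1=2 C.R0=2

outcome vector order: (B.R0,B.R1,C.R0)
|SC outcomes| = 10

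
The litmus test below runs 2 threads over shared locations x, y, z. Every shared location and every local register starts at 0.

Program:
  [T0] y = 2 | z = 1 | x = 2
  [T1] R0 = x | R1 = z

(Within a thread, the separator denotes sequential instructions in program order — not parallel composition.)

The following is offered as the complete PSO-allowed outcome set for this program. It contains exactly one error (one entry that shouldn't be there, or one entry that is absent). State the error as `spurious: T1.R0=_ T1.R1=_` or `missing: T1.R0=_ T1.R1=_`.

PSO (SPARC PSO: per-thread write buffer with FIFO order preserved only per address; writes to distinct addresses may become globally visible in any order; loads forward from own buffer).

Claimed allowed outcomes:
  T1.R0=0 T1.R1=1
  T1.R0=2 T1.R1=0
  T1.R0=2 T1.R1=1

outcome vector order: (T1.R0,T1.R1)
under PSO → <0 0>; <0 1>; <2 0>; <2 1>
PSO∖claimed = {<0 0>}

missing: T1.R0=0 T1.R1=0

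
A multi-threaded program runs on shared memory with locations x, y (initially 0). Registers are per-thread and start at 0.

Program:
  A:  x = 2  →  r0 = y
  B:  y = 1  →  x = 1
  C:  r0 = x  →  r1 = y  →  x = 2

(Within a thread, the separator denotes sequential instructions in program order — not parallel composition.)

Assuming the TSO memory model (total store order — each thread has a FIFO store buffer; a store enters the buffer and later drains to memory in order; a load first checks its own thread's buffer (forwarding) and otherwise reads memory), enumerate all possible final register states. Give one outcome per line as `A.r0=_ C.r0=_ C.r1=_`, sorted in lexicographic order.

A.r0=0 C.r0=0 C.r1=0
A.r0=0 C.r0=0 C.r1=1
A.r0=0 C.r0=1 C.r1=1
A.r0=0 C.r0=2 C.r1=0
A.r0=0 C.r0=2 C.r1=1
A.r0=1 C.r0=0 C.r1=0
A.r0=1 C.r0=0 C.r1=1
A.r0=1 C.r0=1 C.r1=1
A.r0=1 C.r0=2 C.r1=0
A.r0=1 C.r0=2 C.r1=1

outcome vector order: (A.r0,C.r0,C.r1)
|TSO outcomes| = 10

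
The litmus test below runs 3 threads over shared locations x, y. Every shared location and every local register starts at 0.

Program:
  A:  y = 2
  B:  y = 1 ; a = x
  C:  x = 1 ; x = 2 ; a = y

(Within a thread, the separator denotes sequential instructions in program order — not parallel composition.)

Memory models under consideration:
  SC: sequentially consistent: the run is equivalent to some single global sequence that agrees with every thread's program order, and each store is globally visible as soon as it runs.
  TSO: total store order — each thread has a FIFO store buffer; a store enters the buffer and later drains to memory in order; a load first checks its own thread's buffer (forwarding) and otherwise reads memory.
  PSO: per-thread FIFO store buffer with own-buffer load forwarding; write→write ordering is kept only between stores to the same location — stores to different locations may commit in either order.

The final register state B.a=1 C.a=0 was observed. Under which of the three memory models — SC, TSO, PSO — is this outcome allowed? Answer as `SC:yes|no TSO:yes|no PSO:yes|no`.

SC:no TSO:yes PSO:yes

outcome vector order: (B.a,C.a)
SC: 7 outcomes — {(0,1), (0,2), (1,1), (1,2), (2,0), (2,1), (2,2)}
TSO: 9 outcomes — {(0,0), (0,1), (0,2), (1,0), (1,1), (1,2), (2,0), (2,1), (2,2)}
PSO: 9 outcomes — {(0,0), (0,1), (0,2), (1,0), (1,1), (1,2), (2,0), (2,1), (2,2)}
target (1,0) ∈ {TSO,PSO}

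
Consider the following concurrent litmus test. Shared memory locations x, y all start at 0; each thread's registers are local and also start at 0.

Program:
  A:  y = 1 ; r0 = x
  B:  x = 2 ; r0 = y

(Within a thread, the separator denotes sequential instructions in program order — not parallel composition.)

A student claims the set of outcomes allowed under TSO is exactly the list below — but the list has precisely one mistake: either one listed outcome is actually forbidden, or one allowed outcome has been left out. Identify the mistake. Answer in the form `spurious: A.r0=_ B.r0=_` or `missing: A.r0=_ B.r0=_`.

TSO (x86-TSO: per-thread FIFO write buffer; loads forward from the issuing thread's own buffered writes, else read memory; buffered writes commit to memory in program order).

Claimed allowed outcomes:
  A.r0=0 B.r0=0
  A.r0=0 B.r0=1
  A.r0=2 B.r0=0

missing: A.r0=2 B.r0=1

outcome vector order: (A.r0,B.r0)
under TSO → 0/0; 0/1; 2/0; 2/1
TSO∖claimed = {2/1}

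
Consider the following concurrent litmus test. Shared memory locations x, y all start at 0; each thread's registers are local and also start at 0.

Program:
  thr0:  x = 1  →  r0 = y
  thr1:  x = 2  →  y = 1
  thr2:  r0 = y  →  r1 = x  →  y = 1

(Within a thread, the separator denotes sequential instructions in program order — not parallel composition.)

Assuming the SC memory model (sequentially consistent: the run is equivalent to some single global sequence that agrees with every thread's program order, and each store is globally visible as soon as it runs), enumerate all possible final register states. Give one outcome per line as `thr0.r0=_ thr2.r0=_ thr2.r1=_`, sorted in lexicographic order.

thr0.r0=0 thr2.r0=0 thr2.r1=0
thr0.r0=0 thr2.r0=0 thr2.r1=1
thr0.r0=0 thr2.r0=0 thr2.r1=2
thr0.r0=0 thr2.r0=1 thr2.r1=1
thr0.r0=0 thr2.r0=1 thr2.r1=2
thr0.r0=1 thr2.r0=0 thr2.r1=0
thr0.r0=1 thr2.r0=0 thr2.r1=1
thr0.r0=1 thr2.r0=0 thr2.r1=2
thr0.r0=1 thr2.r0=1 thr2.r1=1
thr0.r0=1 thr2.r0=1 thr2.r1=2

outcome vector order: (thr0.r0,thr2.r0,thr2.r1)
|SC outcomes| = 10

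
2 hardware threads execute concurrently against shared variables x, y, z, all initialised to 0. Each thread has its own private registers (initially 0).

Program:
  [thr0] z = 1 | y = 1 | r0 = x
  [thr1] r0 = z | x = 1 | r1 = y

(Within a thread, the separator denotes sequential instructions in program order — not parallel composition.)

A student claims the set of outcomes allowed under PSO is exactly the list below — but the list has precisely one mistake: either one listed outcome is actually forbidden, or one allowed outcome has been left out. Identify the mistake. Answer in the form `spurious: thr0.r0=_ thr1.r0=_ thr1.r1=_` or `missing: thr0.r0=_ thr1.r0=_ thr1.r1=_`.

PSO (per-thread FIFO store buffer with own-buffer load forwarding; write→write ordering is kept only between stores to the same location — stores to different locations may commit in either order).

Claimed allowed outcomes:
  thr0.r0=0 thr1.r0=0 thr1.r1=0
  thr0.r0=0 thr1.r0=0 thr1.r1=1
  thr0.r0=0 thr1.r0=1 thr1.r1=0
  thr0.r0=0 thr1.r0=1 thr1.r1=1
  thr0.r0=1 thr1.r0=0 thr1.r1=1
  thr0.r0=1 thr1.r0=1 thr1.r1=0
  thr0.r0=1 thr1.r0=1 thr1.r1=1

missing: thr0.r0=1 thr1.r0=0 thr1.r1=0

outcome vector order: (thr0.r0,thr1.r0,thr1.r1)
[PSO] allowed = {0/0/0 0/0/1 0/1/0 0/1/1 1/0/0 1/0/1 1/1/0 1/1/1}
PSO∖claimed = {1/0/0}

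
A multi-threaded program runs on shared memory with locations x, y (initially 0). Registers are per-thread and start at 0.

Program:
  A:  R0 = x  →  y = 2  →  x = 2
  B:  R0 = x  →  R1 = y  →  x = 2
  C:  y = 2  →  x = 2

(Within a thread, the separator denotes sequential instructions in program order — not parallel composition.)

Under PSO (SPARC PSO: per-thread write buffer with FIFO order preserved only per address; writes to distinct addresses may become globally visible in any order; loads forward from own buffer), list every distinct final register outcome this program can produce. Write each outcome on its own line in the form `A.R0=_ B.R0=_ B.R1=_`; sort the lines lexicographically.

outcome vector order: (A.R0,B.R0,B.R1)
|PSO outcomes| = 8

A.R0=0 B.R0=0 B.R1=0
A.R0=0 B.R0=0 B.R1=2
A.R0=0 B.R0=2 B.R1=0
A.R0=0 B.R0=2 B.R1=2
A.R0=2 B.R0=0 B.R1=0
A.R0=2 B.R0=0 B.R1=2
A.R0=2 B.R0=2 B.R1=0
A.R0=2 B.R0=2 B.R1=2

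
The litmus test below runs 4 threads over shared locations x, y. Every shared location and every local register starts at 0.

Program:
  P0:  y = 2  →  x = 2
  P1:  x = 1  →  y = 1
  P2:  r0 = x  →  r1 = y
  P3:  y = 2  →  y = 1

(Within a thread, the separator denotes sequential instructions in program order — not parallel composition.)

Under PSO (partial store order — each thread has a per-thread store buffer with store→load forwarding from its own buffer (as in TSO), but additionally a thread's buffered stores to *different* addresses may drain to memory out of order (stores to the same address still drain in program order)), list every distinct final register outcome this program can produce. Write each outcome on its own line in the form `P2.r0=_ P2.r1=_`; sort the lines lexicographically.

P2.r0=0 P2.r1=0
P2.r0=0 P2.r1=1
P2.r0=0 P2.r1=2
P2.r0=1 P2.r1=0
P2.r0=1 P2.r1=1
P2.r0=1 P2.r1=2
P2.r0=2 P2.r1=0
P2.r0=2 P2.r1=1
P2.r0=2 P2.r1=2

outcome vector order: (P2.r0,P2.r1)
|PSO outcomes| = 9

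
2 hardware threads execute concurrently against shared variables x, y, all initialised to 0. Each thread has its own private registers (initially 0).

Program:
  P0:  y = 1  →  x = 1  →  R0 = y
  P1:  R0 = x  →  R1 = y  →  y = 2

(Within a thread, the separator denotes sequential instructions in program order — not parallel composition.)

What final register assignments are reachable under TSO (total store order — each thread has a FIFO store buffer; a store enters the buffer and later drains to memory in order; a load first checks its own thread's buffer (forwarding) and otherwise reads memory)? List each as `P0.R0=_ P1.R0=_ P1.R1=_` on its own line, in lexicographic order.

P0.R0=1 P1.R0=0 P1.R1=0
P0.R0=1 P1.R0=0 P1.R1=1
P0.R0=1 P1.R0=1 P1.R1=1
P0.R0=2 P1.R0=0 P1.R1=0
P0.R0=2 P1.R0=0 P1.R1=1
P0.R0=2 P1.R0=1 P1.R1=1

outcome vector order: (P0.R0,P1.R0,P1.R1)
|TSO outcomes| = 6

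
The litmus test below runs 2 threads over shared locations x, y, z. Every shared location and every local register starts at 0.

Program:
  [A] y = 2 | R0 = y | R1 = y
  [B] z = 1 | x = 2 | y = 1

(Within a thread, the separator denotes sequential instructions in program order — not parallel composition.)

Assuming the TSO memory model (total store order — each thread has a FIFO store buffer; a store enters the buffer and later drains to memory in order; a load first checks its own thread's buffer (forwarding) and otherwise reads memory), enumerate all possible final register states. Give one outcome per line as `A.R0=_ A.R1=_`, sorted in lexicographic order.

outcome vector order: (A.R0,A.R1)
|TSO outcomes| = 3

A.R0=1 A.R1=1
A.R0=2 A.R1=1
A.R0=2 A.R1=2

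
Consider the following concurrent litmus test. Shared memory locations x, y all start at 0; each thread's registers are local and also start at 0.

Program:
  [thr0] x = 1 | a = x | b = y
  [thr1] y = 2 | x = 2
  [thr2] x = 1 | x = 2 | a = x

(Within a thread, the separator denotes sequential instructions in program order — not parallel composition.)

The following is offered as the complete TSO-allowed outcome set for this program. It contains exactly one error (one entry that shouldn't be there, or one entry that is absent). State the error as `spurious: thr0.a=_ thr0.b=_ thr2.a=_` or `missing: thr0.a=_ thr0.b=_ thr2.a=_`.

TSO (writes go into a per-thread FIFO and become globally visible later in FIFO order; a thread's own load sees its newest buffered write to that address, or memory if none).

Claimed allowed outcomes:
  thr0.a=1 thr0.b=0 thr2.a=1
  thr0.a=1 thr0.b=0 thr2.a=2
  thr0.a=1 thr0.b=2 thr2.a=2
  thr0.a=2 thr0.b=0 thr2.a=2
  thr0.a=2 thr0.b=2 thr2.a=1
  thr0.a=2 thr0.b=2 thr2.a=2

missing: thr0.a=1 thr0.b=2 thr2.a=1

outcome vector order: (thr0.a,thr0.b,thr2.a)
TSO (7): (1,0,1); (1,0,2); (1,2,1); (1,2,2); (2,0,2); (2,2,1); (2,2,2)
TSO∖claimed = {(1,2,1)}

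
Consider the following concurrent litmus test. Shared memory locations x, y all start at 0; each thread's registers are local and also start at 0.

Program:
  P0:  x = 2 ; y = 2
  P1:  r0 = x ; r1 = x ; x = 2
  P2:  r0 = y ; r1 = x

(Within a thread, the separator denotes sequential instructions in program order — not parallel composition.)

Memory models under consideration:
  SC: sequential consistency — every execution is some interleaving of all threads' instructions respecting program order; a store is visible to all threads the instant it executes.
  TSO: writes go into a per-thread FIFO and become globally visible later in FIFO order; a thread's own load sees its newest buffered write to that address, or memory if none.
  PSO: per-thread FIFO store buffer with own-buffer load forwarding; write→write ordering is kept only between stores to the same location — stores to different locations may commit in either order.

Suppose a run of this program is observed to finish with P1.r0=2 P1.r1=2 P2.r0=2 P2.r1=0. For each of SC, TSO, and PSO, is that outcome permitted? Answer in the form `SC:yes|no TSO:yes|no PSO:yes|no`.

SC:no TSO:no PSO:yes

outcome vector order: (P1.r0,P1.r1,P2.r0,P2.r1)
under SC → <0 0 0 0>, <0 0 0 2>, <0 0 2 2>, <0 2 0 0>, <0 2 0 2>, <0 2 2 2>, <2 2 0 0>, <2 2 0 2>, <2 2 2 2>
under TSO → <0 0 0 0>, <0 0 0 2>, <0 0 2 2>, <0 2 0 0>, <0 2 0 2>, <0 2 2 2>, <2 2 0 0>, <2 2 0 2>, <2 2 2 2>
under PSO → <0 0 0 0>, <0 0 0 2>, <0 0 2 0>, <0 0 2 2>, <0 2 0 0>, <0 2 0 2>, <0 2 2 0>, <0 2 2 2>, <2 2 0 0>, <2 2 0 2>, <2 2 2 0>, <2 2 2 2>
target <2 2 2 0> ∈ {PSO}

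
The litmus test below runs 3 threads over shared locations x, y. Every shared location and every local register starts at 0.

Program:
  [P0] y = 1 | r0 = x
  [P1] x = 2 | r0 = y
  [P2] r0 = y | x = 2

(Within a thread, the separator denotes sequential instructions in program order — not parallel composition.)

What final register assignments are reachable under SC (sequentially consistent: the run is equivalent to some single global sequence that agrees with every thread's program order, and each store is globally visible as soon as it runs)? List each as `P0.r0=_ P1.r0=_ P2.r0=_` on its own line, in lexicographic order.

outcome vector order: (P0.r0,P1.r0,P2.r0)
|SC outcomes| = 6

P0.r0=0 P1.r0=1 P2.r0=0
P0.r0=0 P1.r0=1 P2.r0=1
P0.r0=2 P1.r0=0 P2.r0=0
P0.r0=2 P1.r0=0 P2.r0=1
P0.r0=2 P1.r0=1 P2.r0=0
P0.r0=2 P1.r0=1 P2.r0=1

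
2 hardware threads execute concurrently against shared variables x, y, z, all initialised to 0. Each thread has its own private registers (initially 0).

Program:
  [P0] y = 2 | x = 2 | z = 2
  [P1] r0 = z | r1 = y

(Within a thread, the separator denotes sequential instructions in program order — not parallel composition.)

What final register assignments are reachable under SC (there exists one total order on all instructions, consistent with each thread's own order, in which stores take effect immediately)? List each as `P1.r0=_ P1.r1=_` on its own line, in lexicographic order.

outcome vector order: (P1.r0,P1.r1)
|SC outcomes| = 3

P1.r0=0 P1.r1=0
P1.r0=0 P1.r1=2
P1.r0=2 P1.r1=2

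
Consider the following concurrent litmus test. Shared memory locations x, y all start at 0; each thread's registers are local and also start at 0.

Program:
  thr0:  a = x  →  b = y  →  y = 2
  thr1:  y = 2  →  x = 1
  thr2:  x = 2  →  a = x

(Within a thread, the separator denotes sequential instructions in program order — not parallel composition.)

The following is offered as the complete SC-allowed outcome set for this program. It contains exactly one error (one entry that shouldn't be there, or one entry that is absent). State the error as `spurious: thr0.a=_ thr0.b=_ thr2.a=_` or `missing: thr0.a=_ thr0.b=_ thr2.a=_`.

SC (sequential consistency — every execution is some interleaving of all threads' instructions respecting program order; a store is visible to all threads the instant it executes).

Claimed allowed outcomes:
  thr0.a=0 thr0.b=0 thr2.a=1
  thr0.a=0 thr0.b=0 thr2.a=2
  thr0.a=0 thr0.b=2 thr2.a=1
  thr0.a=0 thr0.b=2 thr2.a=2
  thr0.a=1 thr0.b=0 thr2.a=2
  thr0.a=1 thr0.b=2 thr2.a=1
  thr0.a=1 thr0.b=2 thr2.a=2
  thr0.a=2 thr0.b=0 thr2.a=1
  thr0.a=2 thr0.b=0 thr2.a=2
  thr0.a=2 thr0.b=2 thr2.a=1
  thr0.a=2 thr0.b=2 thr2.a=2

outcome vector order: (thr0.a,thr0.b,thr2.a)
under SC → <0 0 1>, <0 0 2>, <0 2 1>, <0 2 2>, <1 2 1>, <1 2 2>, <2 0 1>, <2 0 2>, <2 2 1>, <2 2 2>
claimed∖SC = {<1 0 2>}

spurious: thr0.a=1 thr0.b=0 thr2.a=2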